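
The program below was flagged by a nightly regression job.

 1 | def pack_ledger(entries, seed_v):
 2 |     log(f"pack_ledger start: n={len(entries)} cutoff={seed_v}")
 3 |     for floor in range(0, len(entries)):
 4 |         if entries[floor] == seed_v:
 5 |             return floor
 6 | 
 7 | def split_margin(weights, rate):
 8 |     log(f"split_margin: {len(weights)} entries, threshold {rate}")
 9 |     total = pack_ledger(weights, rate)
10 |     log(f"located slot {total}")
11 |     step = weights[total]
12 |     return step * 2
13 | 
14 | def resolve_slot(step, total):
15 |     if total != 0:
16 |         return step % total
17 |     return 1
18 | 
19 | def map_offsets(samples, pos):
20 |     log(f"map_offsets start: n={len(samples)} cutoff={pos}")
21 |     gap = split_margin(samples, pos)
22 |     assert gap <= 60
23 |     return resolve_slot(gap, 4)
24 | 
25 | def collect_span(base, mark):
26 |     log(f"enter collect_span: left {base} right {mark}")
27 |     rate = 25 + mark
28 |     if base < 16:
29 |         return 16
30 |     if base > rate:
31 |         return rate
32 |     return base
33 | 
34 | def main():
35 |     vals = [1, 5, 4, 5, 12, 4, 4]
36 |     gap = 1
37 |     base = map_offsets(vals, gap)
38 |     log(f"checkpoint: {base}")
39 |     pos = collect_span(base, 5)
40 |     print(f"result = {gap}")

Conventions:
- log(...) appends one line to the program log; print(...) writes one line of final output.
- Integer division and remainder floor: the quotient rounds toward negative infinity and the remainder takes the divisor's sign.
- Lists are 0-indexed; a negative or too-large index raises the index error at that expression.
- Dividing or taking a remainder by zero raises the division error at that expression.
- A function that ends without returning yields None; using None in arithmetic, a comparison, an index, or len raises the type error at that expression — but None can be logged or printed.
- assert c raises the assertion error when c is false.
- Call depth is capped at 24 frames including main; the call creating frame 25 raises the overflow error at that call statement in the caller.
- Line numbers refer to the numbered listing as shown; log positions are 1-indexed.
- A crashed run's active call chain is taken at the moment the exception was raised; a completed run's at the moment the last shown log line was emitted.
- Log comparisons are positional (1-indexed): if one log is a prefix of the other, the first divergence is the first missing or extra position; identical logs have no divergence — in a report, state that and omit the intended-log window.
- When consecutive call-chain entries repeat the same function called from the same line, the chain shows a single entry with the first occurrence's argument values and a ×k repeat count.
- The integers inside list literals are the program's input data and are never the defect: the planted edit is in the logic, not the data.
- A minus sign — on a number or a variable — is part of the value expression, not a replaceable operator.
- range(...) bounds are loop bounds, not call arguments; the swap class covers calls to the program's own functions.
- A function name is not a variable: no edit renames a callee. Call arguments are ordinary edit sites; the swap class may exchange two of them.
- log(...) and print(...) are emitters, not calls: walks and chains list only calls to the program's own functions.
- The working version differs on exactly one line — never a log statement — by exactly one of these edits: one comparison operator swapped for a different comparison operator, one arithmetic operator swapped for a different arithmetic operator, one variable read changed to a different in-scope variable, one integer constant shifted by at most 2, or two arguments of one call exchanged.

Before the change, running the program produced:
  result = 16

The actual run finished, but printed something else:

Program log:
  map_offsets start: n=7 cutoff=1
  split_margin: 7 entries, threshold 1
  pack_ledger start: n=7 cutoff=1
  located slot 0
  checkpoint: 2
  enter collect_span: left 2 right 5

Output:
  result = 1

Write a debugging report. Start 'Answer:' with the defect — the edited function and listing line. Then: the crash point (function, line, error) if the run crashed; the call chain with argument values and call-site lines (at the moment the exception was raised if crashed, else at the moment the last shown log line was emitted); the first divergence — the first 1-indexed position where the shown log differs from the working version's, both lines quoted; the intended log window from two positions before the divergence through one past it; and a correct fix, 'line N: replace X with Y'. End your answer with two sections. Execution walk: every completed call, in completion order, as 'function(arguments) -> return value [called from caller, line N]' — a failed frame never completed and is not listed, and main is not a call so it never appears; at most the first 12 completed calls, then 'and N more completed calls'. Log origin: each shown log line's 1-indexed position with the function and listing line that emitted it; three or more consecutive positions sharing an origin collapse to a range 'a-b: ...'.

Answer: the defect is in main at line 40.
Core observation: The logs agree in full; only the final output differs.
Call chain: main -> collect_span(2, 5) (called at line 39).
First divergence: none; the two logs match at every position.
Execution walk:
  pack_ledger([1, 5, 4, 5, 12, 4, 4], 1) -> 0  [called from split_margin, line 9]
  split_margin([1, 5, 4, 5, 12, 4, 4], 1) -> 2  [called from map_offsets, line 21]
  resolve_slot(2, 4) -> 2  [called from map_offsets, line 23]
  map_offsets([1, 5, 4, 5, 12, 4, 4], 1) -> 2  [called from main, line 37]
  collect_span(2, 5) -> 16  [called from main, line 39]
Log origin:
  1: emitted by map_offsets (line 20)
  2: emitted by split_margin (line 8)
  3: emitted by pack_ledger (line 2)
  4: emitted by split_margin (line 10)
  5: emitted by main (line 38)
  6: emitted by collect_span (line 26)
A correct fix: line 40: replace `gap` with `pos`.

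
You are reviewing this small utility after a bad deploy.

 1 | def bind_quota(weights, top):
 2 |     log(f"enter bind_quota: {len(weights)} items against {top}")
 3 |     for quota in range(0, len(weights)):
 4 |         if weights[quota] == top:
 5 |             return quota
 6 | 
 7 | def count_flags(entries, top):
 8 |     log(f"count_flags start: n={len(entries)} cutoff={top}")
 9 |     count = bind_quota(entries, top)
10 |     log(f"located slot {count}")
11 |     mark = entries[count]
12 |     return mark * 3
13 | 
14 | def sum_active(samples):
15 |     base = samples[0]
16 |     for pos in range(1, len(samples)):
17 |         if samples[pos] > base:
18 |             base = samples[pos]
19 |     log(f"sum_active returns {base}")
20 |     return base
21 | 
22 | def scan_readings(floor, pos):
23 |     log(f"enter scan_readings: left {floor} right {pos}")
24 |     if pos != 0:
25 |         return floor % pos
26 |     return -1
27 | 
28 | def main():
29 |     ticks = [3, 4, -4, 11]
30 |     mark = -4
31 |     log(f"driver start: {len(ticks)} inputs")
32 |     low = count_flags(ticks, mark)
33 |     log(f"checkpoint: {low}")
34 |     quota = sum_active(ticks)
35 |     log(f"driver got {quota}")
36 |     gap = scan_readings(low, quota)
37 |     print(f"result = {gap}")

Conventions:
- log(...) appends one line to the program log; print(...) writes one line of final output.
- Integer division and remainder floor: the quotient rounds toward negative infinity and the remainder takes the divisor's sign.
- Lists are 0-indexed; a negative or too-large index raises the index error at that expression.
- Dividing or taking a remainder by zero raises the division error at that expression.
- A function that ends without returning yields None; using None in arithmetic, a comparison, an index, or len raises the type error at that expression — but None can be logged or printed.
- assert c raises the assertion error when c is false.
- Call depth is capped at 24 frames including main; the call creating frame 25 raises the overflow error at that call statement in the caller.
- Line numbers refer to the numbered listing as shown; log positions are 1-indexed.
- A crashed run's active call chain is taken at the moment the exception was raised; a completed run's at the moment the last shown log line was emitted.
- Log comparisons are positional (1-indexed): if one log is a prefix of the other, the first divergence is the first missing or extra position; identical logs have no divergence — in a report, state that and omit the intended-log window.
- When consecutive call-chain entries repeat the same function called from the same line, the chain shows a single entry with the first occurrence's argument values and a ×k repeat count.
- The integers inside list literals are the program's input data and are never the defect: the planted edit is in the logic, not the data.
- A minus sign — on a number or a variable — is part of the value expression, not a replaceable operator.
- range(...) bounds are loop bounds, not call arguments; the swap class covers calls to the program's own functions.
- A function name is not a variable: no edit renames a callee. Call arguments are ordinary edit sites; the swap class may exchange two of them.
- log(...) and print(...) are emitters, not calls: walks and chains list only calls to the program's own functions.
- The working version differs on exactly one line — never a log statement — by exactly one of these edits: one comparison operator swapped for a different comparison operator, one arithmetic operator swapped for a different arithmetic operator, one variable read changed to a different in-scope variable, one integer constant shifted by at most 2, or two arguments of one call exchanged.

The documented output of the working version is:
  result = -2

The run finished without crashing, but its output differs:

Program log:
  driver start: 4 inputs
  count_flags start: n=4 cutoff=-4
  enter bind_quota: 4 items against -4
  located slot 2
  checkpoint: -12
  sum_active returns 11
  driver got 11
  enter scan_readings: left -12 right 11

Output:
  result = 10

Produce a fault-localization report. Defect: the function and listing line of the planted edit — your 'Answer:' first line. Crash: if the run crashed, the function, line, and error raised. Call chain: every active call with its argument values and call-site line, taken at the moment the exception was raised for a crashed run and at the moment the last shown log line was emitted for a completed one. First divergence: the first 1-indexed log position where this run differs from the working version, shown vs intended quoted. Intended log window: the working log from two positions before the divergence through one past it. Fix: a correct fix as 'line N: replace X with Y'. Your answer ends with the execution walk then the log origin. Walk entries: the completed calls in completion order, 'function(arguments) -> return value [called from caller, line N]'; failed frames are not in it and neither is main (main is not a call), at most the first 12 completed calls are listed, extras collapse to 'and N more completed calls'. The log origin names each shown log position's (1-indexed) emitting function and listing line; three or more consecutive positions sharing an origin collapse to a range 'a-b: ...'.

Answer: the defect is in scan_readings at line 25.
Core observation: Nothing in the log betrays the bug — only the output does.
Call chain: main -> scan_readings(-12, 11) (called at line 36).
First divergence: none — the logs agree in full.
Execution walk:
  bind_quota([3, 4, -4, 11], -4) -> 2  [called from count_flags, line 9]
  count_flags([3, 4, -4, 11], -4) -> -12  [called from main, line 32]
  sum_active([3, 4, -4, 11]) -> 11  [called from main, line 34]
  scan_readings(-12, 11) -> 10  [called from main, line 36]
Origin of each log line:
  1: from main, line 31
  2: from count_flags, line 8
  3: from bind_quota, line 2
  4: from count_flags, line 10
  5: from main, line 33
  6: from sum_active, line 19
  7: from main, line 35
  8: from scan_readings, line 23
A correct fix: line 25: replace `%` with `//`.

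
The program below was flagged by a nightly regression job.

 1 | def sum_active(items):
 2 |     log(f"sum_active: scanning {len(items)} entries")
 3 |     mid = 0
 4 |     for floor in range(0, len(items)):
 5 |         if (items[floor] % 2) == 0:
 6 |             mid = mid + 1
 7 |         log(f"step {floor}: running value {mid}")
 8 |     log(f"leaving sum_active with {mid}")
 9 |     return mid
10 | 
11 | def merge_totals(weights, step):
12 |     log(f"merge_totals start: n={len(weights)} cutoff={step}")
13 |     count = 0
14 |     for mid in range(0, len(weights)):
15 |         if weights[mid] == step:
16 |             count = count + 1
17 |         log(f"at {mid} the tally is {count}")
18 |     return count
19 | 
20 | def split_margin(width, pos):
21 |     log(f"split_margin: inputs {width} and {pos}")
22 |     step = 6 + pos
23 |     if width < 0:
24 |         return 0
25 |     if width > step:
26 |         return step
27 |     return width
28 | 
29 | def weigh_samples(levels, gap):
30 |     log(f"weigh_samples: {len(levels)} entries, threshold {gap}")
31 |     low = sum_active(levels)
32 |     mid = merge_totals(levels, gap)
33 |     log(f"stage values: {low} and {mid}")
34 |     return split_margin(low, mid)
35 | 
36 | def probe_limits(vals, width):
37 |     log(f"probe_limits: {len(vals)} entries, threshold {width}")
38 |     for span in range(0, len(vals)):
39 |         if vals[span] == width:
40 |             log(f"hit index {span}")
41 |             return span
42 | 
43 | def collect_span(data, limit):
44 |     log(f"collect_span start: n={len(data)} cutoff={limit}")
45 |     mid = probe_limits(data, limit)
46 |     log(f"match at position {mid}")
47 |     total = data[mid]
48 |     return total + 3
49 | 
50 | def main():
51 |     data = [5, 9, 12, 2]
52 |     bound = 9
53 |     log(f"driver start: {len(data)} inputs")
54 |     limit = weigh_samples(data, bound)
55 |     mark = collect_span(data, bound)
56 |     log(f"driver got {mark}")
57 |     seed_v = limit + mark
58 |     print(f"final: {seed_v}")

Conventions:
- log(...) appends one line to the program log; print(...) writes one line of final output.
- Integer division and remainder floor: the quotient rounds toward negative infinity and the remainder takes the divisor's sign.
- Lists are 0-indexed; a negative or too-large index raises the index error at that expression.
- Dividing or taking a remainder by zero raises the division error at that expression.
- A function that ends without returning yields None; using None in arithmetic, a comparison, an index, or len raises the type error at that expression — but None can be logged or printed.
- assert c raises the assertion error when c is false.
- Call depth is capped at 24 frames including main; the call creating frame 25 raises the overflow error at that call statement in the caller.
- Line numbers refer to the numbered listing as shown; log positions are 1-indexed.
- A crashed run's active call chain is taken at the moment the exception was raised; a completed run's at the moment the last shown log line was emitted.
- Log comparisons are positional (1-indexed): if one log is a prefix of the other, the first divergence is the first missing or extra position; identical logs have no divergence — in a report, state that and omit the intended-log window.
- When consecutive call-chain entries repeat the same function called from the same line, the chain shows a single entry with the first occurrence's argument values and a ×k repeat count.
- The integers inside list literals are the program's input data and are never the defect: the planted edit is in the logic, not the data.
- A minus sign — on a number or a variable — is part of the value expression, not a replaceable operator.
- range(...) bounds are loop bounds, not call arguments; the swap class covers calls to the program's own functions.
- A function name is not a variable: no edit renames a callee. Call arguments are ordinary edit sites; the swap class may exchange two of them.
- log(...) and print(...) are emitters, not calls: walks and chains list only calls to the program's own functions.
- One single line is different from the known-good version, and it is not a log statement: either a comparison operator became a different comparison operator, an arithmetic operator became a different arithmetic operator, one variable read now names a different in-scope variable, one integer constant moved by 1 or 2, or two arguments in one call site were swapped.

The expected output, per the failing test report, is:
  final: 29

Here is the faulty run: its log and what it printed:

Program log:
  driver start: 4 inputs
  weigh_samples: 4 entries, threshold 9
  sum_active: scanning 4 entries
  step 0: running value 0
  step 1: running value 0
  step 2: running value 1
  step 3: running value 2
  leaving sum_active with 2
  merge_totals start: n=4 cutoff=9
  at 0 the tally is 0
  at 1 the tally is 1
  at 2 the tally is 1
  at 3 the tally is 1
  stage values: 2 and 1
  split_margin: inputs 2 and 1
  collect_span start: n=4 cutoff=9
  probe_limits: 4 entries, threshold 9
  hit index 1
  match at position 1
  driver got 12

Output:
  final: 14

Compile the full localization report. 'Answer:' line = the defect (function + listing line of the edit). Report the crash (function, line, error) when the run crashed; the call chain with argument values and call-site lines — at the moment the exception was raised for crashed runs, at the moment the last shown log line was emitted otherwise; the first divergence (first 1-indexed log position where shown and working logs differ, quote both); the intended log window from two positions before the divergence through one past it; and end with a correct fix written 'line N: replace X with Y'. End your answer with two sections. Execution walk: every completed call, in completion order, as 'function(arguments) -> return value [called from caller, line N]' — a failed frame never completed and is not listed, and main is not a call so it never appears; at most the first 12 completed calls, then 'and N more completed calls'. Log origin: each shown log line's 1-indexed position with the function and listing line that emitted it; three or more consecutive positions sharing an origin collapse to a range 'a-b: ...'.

Answer: the defect is in collect_span at line 48.
Core observation: At log position 20 the runs split — shown 'driver got 12', but the working version logs 'driver got 27'.
Call chain: main.
First divergence: position 20; shown 'driver got 12' vs intended 'driver got 27'.
Intended log window:
  18: hit index 1
  19: match at position 1
  20: driver got 27
Execution walk:
  sum_active([5, 9, 12, 2]) -> 2  [called from weigh_samples, line 31]
  merge_totals([5, 9, 12, 2], 9) -> 1  [called from weigh_samples, line 32]
  split_margin(2, 1) -> 2  [called from weigh_samples, line 34]
  weigh_samples([5, 9, 12, 2], 9) -> 2  [called from main, line 54]
  probe_limits([5, 9, 12, 2], 9) -> 1  [called from collect_span, line 45]
  collect_span([5, 9, 12, 2], 9) -> 12  [called from main, line 55]
Log origins:
  1 — main, line 53
  2 — weigh_samples, line 30
  3 — sum_active, line 2
  4-7 — sum_active, line 7
  8 — sum_active, line 8
  9 — merge_totals, line 12
  10-13 — merge_totals, line 17
  14 — weigh_samples, line 33
  15 — split_margin, line 21
  16 — collect_span, line 44
  17 — probe_limits, line 37
  18 — probe_limits, line 40
  19 — collect_span, line 46
  20 — main, line 56
A correct fix: line 48: replace `+` with `*`.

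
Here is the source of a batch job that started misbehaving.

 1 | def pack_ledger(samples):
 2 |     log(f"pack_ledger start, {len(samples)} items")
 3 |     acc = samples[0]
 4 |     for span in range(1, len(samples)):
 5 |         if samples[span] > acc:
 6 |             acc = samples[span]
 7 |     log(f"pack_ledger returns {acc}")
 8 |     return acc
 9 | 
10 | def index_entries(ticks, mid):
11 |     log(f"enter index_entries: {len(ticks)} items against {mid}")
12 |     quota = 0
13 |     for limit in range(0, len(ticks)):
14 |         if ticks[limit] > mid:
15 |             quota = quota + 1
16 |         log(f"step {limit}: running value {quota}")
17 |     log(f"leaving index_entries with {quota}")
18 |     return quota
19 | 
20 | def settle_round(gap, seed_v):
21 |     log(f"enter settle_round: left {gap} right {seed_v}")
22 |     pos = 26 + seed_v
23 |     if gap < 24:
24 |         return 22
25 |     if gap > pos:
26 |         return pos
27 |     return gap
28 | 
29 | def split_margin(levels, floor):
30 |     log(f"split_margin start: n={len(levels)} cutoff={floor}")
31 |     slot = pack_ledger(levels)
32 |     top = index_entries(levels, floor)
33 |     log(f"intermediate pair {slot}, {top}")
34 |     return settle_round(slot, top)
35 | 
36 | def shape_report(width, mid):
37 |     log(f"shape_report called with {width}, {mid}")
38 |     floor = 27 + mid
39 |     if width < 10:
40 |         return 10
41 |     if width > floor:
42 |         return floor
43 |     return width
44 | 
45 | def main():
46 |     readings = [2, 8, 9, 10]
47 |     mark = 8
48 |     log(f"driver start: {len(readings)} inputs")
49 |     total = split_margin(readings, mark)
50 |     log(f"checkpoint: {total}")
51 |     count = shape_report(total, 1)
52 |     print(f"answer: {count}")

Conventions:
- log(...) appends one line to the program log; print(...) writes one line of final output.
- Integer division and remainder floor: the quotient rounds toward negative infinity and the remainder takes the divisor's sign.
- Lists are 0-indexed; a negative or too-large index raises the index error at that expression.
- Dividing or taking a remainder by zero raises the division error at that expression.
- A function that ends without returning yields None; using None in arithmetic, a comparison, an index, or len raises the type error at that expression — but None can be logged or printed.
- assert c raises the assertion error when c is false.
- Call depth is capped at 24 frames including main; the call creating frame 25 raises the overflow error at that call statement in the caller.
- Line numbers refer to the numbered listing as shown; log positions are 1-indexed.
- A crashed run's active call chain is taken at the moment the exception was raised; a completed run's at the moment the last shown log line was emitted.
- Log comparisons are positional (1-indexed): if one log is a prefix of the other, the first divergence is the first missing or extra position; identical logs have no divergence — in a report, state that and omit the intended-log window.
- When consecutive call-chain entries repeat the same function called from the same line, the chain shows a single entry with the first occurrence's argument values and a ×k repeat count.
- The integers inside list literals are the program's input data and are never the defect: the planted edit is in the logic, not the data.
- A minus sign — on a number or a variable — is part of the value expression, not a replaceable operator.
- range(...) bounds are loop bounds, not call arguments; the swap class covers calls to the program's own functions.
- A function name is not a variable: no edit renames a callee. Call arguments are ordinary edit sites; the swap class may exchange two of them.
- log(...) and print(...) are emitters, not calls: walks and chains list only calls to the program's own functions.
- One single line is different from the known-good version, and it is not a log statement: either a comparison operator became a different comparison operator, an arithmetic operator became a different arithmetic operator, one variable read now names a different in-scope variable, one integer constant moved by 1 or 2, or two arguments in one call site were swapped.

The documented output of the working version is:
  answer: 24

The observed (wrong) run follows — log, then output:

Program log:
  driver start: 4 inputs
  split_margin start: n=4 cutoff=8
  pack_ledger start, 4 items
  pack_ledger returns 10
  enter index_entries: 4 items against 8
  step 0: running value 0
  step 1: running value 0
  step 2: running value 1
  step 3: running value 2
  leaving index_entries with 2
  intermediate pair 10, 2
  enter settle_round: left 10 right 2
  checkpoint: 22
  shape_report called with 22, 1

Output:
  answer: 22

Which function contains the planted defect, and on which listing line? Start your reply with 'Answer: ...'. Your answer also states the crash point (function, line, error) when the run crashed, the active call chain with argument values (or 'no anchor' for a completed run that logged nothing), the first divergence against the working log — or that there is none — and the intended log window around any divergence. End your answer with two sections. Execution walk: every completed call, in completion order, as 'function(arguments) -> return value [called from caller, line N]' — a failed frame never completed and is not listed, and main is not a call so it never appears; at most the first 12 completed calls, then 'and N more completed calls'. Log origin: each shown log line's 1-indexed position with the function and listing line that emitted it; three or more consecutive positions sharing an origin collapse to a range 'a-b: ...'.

Answer: the defect is in settle_round at line 24.
Key fact: Position 13 is the first bad log line: 'checkpoint: 22' should read 'checkpoint: 24'.
Call chain: main -> shape_report(22, 1) (called at line 51).
First divergence: position 13 — shown 'checkpoint: 22', intended 'checkpoint: 24'.
Intended log window:
  11: intermediate pair 10, 2
  12: enter settle_round: left 10 right 2
  13: checkpoint: 24
  14: shape_report called with 24, 1
Execution walk:
  pack_ledger([2, 8, 9, 10]) -> 10  [called from split_margin, line 31]
  index_entries([2, 8, 9, 10], 8) -> 2  [called from split_margin, line 32]
  settle_round(10, 2) -> 22  [called from split_margin, line 34]
  split_margin([2, 8, 9, 10], 8) -> 22  [called from main, line 49]
  shape_report(22, 1) -> 22  [called from main, line 51]
Log line origins:
  1: emitted by main (line 48)
  2: emitted by split_margin (line 30)
  3: emitted by pack_ledger (line 2)
  4: emitted by pack_ledger (line 7)
  5: emitted by index_entries (line 11)
  6-9: emitted by index_entries (line 16)
  10: emitted by index_entries (line 17)
  11: emitted by split_margin (line 33)
  12: emitted by settle_round (line 21)
  13: emitted by main (line 50)
  14: emitted by shape_report (line 37)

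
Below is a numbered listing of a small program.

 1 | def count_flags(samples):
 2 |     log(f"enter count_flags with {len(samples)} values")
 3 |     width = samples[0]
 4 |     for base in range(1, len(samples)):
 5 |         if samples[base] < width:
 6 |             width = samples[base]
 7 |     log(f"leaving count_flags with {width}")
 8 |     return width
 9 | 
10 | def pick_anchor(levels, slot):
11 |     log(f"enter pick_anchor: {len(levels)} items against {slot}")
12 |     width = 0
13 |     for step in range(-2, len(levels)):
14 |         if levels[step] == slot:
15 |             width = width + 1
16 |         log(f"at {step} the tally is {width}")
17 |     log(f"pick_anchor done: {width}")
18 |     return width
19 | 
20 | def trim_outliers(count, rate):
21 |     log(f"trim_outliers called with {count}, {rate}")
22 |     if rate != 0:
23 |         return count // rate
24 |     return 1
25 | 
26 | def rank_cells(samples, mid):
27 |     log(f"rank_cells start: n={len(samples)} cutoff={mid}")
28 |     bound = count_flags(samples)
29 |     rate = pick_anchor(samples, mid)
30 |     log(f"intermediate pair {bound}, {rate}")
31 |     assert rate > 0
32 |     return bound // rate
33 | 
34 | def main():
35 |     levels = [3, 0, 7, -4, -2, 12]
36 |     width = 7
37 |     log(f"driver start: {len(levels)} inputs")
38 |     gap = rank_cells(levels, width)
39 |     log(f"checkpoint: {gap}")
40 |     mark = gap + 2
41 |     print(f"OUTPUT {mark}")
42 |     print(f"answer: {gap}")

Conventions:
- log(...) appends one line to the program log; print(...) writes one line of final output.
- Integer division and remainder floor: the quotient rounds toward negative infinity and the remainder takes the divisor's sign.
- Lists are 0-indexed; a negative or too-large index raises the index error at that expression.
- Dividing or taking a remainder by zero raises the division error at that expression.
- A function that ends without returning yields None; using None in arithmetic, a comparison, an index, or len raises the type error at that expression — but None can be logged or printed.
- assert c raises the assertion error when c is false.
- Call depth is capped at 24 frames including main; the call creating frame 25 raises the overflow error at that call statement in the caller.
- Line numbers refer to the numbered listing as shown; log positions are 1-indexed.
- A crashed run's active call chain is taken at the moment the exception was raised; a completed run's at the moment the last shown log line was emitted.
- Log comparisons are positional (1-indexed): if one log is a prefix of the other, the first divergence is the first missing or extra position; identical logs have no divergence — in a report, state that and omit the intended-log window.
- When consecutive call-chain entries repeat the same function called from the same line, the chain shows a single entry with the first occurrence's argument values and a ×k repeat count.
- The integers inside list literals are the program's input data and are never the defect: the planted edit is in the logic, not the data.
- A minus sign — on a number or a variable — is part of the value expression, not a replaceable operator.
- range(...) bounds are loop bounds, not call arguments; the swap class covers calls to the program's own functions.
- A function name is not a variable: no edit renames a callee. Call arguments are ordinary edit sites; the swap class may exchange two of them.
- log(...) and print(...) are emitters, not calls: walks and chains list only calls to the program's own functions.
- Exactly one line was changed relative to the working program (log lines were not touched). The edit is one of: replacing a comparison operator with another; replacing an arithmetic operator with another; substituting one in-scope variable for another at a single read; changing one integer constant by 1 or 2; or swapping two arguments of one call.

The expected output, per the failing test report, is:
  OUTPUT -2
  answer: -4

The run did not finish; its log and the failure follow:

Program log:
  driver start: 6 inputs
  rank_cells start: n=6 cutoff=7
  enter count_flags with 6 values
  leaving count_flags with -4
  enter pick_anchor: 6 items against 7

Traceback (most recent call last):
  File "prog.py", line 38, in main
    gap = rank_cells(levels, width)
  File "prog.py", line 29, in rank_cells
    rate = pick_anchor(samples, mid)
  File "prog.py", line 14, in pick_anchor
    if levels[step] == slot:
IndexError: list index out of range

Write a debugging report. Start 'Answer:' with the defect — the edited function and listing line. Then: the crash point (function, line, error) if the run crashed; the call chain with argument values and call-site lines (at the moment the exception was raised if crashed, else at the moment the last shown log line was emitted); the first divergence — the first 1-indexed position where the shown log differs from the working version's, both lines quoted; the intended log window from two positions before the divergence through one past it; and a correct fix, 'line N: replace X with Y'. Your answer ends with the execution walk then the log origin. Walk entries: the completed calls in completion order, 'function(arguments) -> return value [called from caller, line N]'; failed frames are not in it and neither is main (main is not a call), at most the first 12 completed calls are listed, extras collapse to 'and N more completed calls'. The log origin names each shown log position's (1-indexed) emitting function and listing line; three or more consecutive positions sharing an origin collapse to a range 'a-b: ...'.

Answer: the defect is in pick_anchor at line 13.
Core observation: Only 5 log lines were emitted before the run died; the intended continuation was 'at 0 the tally is 0'.
Crash: pick_anchor, line 14, IndexError.
Call chain: main -> rank_cells([3, 0, 7, -4, -2, 12], 7) (called at line 38) -> pick_anchor([3, 0, 7, -4, -2, 12], 7) (called at line 29).
First divergence: position 6; the shown log stops at 5 lines while the working version next logs 'at 0 the tally is 0'.
Intended log window:
  4: leaving count_flags with -4
  5: enter pick_anchor: 6 items against 7
  6: at 0 the tally is 0
  7: at 1 the tally is 0
Execution walk:
  count_flags([3, 0, 7, -4, -2, 12]) -> -4  [called from rank_cells, line 28]
Log origin:
  1 — main, line 37
  2 — rank_cells, line 27
  3 — count_flags, line 2
  4 — count_flags, line 7
  5 — pick_anchor, line 11
A correct fix: line 13: replace `-2` with `0`.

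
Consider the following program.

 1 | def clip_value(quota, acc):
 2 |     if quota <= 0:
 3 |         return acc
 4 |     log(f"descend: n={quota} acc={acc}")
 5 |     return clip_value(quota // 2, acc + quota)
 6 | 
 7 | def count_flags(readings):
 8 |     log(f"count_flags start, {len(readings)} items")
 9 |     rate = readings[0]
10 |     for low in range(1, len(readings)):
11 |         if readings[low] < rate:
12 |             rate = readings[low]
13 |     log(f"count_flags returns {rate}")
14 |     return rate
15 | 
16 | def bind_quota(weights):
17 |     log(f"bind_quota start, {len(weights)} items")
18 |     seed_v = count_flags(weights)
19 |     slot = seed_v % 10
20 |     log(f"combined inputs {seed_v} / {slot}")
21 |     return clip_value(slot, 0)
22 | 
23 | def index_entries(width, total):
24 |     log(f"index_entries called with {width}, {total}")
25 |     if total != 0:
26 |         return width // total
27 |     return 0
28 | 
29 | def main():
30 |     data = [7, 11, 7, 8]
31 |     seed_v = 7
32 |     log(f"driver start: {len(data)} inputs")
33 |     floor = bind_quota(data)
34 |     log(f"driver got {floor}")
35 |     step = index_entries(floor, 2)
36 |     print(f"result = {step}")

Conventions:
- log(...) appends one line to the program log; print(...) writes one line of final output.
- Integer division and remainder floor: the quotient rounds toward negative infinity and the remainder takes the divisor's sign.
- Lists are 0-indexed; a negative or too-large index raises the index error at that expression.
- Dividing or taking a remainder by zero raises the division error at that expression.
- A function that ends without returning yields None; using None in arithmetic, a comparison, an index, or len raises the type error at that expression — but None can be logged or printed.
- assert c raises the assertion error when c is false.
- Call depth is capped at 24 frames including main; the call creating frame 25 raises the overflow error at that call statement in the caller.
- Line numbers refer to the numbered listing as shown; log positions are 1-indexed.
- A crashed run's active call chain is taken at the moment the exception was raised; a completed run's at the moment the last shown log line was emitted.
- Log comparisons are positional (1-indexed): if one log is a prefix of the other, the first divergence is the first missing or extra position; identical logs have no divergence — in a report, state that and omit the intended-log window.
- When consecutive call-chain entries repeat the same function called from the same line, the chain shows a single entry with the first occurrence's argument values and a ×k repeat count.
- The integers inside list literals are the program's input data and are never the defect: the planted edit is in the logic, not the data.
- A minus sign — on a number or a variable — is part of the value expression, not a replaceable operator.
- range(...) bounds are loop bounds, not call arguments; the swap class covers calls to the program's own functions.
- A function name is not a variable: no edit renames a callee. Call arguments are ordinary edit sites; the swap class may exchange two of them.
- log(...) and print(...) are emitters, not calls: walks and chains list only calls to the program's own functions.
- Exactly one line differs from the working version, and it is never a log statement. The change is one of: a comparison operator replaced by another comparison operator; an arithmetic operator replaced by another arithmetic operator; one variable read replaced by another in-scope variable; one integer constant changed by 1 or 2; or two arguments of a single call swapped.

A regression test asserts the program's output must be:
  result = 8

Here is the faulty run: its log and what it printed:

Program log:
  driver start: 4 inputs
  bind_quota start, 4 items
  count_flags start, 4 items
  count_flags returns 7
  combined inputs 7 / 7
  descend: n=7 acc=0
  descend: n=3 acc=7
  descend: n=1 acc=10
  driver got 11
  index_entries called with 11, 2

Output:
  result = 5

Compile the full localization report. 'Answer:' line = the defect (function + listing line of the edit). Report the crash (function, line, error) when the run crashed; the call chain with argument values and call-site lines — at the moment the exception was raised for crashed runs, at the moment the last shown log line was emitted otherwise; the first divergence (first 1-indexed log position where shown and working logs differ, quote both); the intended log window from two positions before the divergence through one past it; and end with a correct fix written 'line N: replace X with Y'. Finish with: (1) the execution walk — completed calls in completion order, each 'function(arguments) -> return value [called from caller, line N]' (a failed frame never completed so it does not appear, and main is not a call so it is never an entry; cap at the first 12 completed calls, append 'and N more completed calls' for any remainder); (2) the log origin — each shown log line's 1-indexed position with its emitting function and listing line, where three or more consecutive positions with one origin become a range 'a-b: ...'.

Answer: the defect is in clip_value at line 5.
Key fact: The log first diverges at position 7: the faulty run prints 'descend: n=3 acc=7' where the working version prints 'descend: n=5 acc=7'.
Call chain: main -> index_entries(11, 2) (called at line 35).
First divergence: position 7; shown 'descend: n=3 acc=7' vs intended 'descend: n=5 acc=7'.
Intended log window:
  5: combined inputs 7 / 7
  6: descend: n=7 acc=0
  7: descend: n=5 acc=7
  8: descend: n=3 acc=12
Execution walk:
  count_flags([7, 11, 7, 8]) -> 7  [called from bind_quota, line 18]
  clip_value(0, 11) -> 11  [called from clip_value, line 5]
  clip_value(1, 10) -> 11  [called from clip_value, line 5]
  clip_value(3, 7) -> 11  [called from clip_value, line 5]
  clip_value(7, 0) -> 11  [called from bind_quota, line 21]
  bind_quota([7, 11, 7, 8]) -> 11  [called from main, line 33]
  index_entries(11, 2) -> 5  [called from main, line 35]
Log origin:
  1 — main, line 32
  2 — bind_quota, line 17
  3 — count_flags, line 8
  4 — count_flags, line 13
  5 — bind_quota, line 20
  6-8 — clip_value, line 4
  9 — main, line 34
  10 — index_entries, line 24
A correct fix: line 5: replace `//` with `-`.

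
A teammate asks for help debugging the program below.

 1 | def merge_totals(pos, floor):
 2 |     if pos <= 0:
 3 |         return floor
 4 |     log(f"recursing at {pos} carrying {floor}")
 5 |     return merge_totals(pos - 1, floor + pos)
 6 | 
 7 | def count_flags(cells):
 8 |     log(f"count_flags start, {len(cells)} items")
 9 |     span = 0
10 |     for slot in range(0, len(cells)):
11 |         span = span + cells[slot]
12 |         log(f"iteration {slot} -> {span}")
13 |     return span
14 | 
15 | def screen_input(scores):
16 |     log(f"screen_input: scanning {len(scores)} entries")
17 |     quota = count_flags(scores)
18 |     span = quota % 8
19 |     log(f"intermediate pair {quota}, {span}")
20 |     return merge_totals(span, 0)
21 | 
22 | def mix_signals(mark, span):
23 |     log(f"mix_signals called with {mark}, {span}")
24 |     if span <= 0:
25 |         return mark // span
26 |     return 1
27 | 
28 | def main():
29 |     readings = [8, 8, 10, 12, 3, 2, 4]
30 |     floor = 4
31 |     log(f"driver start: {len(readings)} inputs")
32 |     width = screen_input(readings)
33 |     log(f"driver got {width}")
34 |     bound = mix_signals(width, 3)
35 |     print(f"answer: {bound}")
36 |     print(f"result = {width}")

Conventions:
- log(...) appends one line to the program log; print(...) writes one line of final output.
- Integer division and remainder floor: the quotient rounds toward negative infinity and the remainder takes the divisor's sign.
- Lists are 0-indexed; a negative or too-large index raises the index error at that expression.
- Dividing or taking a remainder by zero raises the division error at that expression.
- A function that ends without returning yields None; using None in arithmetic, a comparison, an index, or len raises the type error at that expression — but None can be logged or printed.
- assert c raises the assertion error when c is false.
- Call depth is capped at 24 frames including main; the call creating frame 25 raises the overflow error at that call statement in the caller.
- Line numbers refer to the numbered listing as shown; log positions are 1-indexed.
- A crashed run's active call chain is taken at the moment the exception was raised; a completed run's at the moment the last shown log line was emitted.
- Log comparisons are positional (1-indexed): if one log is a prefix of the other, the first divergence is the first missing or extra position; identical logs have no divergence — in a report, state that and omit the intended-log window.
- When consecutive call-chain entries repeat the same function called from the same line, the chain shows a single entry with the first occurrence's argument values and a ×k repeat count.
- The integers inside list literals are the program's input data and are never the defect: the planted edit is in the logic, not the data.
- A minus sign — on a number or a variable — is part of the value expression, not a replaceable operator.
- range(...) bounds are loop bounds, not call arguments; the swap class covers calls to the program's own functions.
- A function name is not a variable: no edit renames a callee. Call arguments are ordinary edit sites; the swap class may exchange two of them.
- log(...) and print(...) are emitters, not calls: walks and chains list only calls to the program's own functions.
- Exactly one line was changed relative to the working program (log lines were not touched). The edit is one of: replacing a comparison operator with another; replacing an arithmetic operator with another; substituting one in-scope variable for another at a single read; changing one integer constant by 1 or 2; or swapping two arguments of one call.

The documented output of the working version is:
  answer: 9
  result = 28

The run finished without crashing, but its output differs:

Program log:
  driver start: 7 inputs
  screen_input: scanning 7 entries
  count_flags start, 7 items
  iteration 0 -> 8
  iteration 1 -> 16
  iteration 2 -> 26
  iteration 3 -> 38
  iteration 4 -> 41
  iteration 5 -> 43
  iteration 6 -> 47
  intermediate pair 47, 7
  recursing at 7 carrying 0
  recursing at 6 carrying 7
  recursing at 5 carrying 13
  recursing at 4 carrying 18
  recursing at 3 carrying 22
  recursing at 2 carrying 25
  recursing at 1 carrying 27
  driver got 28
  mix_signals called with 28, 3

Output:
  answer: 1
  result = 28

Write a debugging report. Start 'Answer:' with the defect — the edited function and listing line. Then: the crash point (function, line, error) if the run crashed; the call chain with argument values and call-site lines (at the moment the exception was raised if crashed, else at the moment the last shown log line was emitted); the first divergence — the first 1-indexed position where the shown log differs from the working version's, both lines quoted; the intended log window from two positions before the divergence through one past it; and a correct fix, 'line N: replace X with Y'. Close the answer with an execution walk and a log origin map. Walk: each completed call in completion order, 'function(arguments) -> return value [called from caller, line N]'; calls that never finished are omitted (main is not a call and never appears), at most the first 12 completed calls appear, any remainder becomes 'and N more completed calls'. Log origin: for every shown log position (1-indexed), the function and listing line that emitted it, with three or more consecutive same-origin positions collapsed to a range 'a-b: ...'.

Answer: the defect is in mix_signals at line 24.
The tell: Nothing in the log betrays the bug — only the output does.
Call chain: main -> mix_signals(28, 3) (called at line 34).
First divergence: there is none — every log position agrees.
Execution walk:
  count_flags([8, 8, 10, 12, 3, 2, 4]) -> 47  [called from screen_input, line 17]
  merge_totals(0, 28) -> 28  [called from merge_totals, line 5]
  merge_totals(1, 27) -> 28  [called from merge_totals, line 5]
  merge_totals(2, 25) -> 28  [called from merge_totals, line 5]
  merge_totals(3, 22) -> 28  [called from merge_totals, line 5]
  merge_totals(4, 18) -> 28  [called from merge_totals, line 5]
  merge_totals(5, 13) -> 28  [called from merge_totals, line 5]
  merge_totals(6, 7) -> 28  [called from merge_totals, line 5]
  merge_totals(7, 0) -> 28  [called from screen_input, line 20]
  screen_input([8, 8, 10, 12, 3, 2, 4]) -> 28  [called from main, line 32]
  mix_signals(28, 3) -> 1  [called from main, line 34]
Origin of each log line:
  1: emitted by main (line 31)
  2: emitted by screen_input (line 16)
  3: emitted by count_flags (line 8)
  4-10: emitted by count_flags (line 12)
  11: emitted by screen_input (line 19)
  12-18: emitted by merge_totals (line 4)
  19: emitted by main (line 33)
  20: emitted by mix_signals (line 23)
A correct fix: line 24: replace `<=` with `!=`.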